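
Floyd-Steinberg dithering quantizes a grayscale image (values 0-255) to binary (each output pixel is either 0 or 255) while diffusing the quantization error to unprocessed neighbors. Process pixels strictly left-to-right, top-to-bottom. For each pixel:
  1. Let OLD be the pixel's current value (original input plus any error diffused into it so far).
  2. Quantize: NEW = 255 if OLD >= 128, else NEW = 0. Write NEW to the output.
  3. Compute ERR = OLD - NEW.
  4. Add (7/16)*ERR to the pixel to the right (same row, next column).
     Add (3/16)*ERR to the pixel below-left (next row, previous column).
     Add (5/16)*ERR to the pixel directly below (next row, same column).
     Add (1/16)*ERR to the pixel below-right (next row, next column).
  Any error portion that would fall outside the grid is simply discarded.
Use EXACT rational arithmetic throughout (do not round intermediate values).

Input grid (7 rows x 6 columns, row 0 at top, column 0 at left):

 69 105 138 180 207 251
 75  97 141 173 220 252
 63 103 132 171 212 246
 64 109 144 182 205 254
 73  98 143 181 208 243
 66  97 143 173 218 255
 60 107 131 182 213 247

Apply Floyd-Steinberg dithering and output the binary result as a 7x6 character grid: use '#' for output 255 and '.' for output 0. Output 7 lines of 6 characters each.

(0,0): OLD=69 → NEW=0, ERR=69
(0,1): OLD=2163/16 → NEW=255, ERR=-1917/16
(0,2): OLD=21909/256 → NEW=0, ERR=21909/256
(0,3): OLD=890643/4096 → NEW=255, ERR=-153837/4096
(0,4): OLD=12489093/65536 → NEW=255, ERR=-4222587/65536
(0,5): OLD=233634467/1048576 → NEW=255, ERR=-33752413/1048576
(1,0): OLD=18969/256 → NEW=0, ERR=18969/256
(1,1): OLD=230063/2048 → NEW=0, ERR=230063/2048
(1,2): OLD=13261915/65536 → NEW=255, ERR=-3449765/65536
(1,3): OLD=34472319/262144 → NEW=255, ERR=-32374401/262144
(1,4): OLD=2306057821/16777216 → NEW=255, ERR=-1972132259/16777216
(1,5): OLD=50059633787/268435456 → NEW=255, ERR=-18391407493/268435456
(2,0): OLD=3513333/32768 → NEW=0, ERR=3513333/32768
(2,1): OLD=188506839/1048576 → NEW=255, ERR=-78880041/1048576
(2,2): OLD=1115750469/16777216 → NEW=0, ERR=1115750469/16777216
(2,3): OLD=18276685661/134217728 → NEW=255, ERR=-15948834979/134217728
(2,4): OLD=441153187223/4294967296 → NEW=0, ERR=441153187223/4294967296
(2,5): OLD=18016885129873/68719476736 → NEW=255, ERR=493418562193/68719476736
(3,0): OLD=1399234981/16777216 → NEW=0, ERR=1399234981/16777216
(3,1): OLD=18944892097/134217728 → NEW=255, ERR=-15280628543/134217728
(3,2): OLD=94480057043/1073741824 → NEW=0, ERR=94480057043/1073741824
(3,3): OLD=14209664448249/68719476736 → NEW=255, ERR=-3313802119431/68719476736
(3,4): OLD=115404988006617/549755813888 → NEW=255, ERR=-24782744534823/549755813888
(3,5): OLD=2136932766349335/8796093022208 → NEW=255, ERR=-106070954313705/8796093022208
(4,0): OLD=166893819915/2147483648 → NEW=0, ERR=166893819915/2147483648
(4,1): OLD=4059043235855/34359738368 → NEW=0, ERR=4059043235855/34359738368
(4,2): OLD=226525298155389/1099511627776 → NEW=255, ERR=-53850166927491/1099511627776
(4,3): OLD=2490181447195473/17592186044416 → NEW=255, ERR=-1995825994130607/17592186044416
(4,4): OLD=39126015002873953/281474976710656 → NEW=255, ERR=-32650104058343327/281474976710656
(4,5): OLD=836163863150605063/4503599627370496 → NEW=255, ERR=-312254041828871417/4503599627370496
(5,0): OLD=61812519017373/549755813888 → NEW=0, ERR=61812519017373/549755813888
(5,1): OLD=3145163365302381/17592186044416 → NEW=255, ERR=-1340844076023699/17592186044416
(5,2): OLD=11323875968812287/140737488355328 → NEW=0, ERR=11323875968812287/140737488355328
(5,3): OLD=666254964659551589/4503599627370496 → NEW=255, ERR=-482162940319924891/4503599627370496
(5,4): OLD=1034214126672162501/9007199254740992 → NEW=0, ERR=1034214126672162501/9007199254740992
(5,5): OLD=39821528097892684233/144115188075855872 → NEW=255, ERR=3072155138549436873/144115188075855872
(6,0): OLD=22755969417347943/281474976710656 → NEW=0, ERR=22755969417347943/281474976710656
(6,1): OLD=633500685517951451/4503599627370496 → NEW=255, ERR=-514917219461525029/4503599627370496
(6,2): OLD=1464299883331502179/18014398509481984 → NEW=0, ERR=1464299883331502179/18014398509481984
(6,3): OLD=60719509720574502583/288230376151711744 → NEW=255, ERR=-12779236198111992137/288230376151711744
(6,4): OLD=1045883231456617106967/4611686018427387904 → NEW=255, ERR=-130096703242366808553/4611686018427387904
(6,5): OLD=18335768677152526436929/73786976294838206464 → NEW=255, ERR=-479910278031216211391/73786976294838206464
Row 0: .#.###
Row 1: ..####
Row 2: .#.#.#
Row 3: .#.###
Row 4: ..####
Row 5: .#.#.#
Row 6: .#.###

Answer: .#.###
..####
.#.#.#
.#.###
..####
.#.#.#
.#.###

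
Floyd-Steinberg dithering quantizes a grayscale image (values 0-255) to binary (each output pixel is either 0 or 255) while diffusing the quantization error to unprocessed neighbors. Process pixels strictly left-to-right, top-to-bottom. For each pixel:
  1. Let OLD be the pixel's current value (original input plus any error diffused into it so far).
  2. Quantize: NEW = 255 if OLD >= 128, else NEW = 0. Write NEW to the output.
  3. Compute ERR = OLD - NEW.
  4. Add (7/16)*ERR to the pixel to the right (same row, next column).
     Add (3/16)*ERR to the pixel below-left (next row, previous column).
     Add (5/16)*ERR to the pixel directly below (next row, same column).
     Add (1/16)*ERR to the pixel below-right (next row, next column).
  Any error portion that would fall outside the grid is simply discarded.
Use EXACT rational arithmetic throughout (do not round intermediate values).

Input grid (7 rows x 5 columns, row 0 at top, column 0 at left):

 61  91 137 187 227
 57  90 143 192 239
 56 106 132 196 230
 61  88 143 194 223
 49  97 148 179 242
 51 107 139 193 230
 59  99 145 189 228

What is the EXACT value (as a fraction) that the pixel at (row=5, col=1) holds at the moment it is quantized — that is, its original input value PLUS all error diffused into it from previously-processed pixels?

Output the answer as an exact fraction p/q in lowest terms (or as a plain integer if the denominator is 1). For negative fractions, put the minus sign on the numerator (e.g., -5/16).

(0,0): OLD=61 → NEW=0, ERR=61
(0,1): OLD=1883/16 → NEW=0, ERR=1883/16
(0,2): OLD=48253/256 → NEW=255, ERR=-17027/256
(0,3): OLD=646763/4096 → NEW=255, ERR=-397717/4096
(0,4): OLD=12092653/65536 → NEW=255, ERR=-4619027/65536
(1,0): OLD=25121/256 → NEW=0, ERR=25121/256
(1,1): OLD=329831/2048 → NEW=255, ERR=-192409/2048
(1,2): OLD=4604659/65536 → NEW=0, ERR=4604659/65536
(1,3): OLD=45881463/262144 → NEW=255, ERR=-20965257/262144
(1,4): OLD=737847429/4194304 → NEW=255, ERR=-331700091/4194304
(2,0): OLD=2262621/32768 → NEW=0, ERR=2262621/32768
(2,1): OLD=132285263/1048576 → NEW=0, ERR=132285263/1048576
(2,2): OLD=3158865581/16777216 → NEW=255, ERR=-1119324499/16777216
(2,3): OLD=35267587255/268435456 → NEW=255, ERR=-33183454025/268435456
(2,4): OLD=627945847617/4294967296 → NEW=255, ERR=-467270812863/4294967296
(3,0): OLD=1782285325/16777216 → NEW=0, ERR=1782285325/16777216
(3,1): OLD=22240813449/134217728 → NEW=255, ERR=-11984707191/134217728
(3,2): OLD=291163127987/4294967296 → NEW=0, ERR=291163127987/4294967296
(3,3): OLD=1378335568795/8589934592 → NEW=255, ERR=-812097752165/8589934592
(3,4): OLD=19229623701671/137438953472 → NEW=255, ERR=-15817309433689/137438953472
(4,0): OLD=140563990179/2147483648 → NEW=0, ERR=140563990179/2147483648
(4,1): OLD=8045886382499/68719476736 → NEW=0, ERR=8045886382499/68719476736
(4,2): OLD=216715459693549/1099511627776 → NEW=255, ERR=-63660005389331/1099511627776
(4,3): OLD=1878561037195683/17592186044416 → NEW=0, ERR=1878561037195683/17592186044416
(4,4): OLD=69480617390353653/281474976710656 → NEW=255, ERR=-2295501670863627/281474976710656
(5,0): OLD=102702990592713/1099511627776 → NEW=0, ERR=102702990592713/1099511627776
(5,1): OLD=1562972249152539/8796093022208 → NEW=255, ERR=-680031471510501/8796093022208
Target (5,1): original=107, with diffused error = 1562972249152539/8796093022208

Answer: 1562972249152539/8796093022208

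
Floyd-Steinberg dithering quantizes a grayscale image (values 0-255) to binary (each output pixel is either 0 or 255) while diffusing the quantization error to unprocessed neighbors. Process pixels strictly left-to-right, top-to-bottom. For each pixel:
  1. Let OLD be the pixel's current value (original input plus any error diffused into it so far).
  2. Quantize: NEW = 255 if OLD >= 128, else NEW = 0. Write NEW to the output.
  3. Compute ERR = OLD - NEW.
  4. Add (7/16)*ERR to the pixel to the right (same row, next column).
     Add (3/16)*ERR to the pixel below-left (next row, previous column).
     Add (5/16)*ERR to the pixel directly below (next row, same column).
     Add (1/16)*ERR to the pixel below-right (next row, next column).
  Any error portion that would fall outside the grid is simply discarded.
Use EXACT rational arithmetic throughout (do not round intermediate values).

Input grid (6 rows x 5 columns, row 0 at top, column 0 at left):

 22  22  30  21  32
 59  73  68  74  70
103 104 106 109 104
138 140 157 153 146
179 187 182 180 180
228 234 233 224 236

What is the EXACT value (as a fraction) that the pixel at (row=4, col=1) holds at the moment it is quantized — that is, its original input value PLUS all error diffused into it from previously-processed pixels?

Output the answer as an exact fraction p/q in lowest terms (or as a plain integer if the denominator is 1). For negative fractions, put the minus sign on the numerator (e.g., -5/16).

Answer: 5335727443701/34359738368

Derivation:
(0,0): OLD=22 → NEW=0, ERR=22
(0,1): OLD=253/8 → NEW=0, ERR=253/8
(0,2): OLD=5611/128 → NEW=0, ERR=5611/128
(0,3): OLD=82285/2048 → NEW=0, ERR=82285/2048
(0,4): OLD=1624571/32768 → NEW=0, ERR=1624571/32768
(1,0): OLD=9191/128 → NEW=0, ERR=9191/128
(1,1): OLD=126865/1024 → NEW=0, ERR=126865/1024
(1,2): OLD=4764837/32768 → NEW=255, ERR=-3591003/32768
(1,3): OLD=6638305/131072 → NEW=0, ERR=6638305/131072
(1,4): OLD=231026435/2097152 → NEW=0, ERR=231026435/2097152
(2,0): OLD=2435787/16384 → NEW=255, ERR=-1742133/16384
(2,1): OLD=42014377/524288 → NEW=0, ERR=42014377/524288
(2,2): OLD=1040627387/8388608 → NEW=0, ERR=1040627387/8388608
(2,3): OLD=25891402113/134217728 → NEW=255, ERR=-8334118527/134217728
(2,4): OLD=245725553223/2147483648 → NEW=0, ERR=245725553223/2147483648
(3,0): OLD=1004929755/8388608 → NEW=0, ERR=1004929755/8388608
(3,1): OLD=15708025215/67108864 → NEW=255, ERR=-1404735105/67108864
(3,2): OLD=386492157157/2147483648 → NEW=255, ERR=-161116173083/2147483648
(3,3): OLD=558259318413/4294967296 → NEW=255, ERR=-536957342067/4294967296
(3,4): OLD=8464905948353/68719476736 → NEW=0, ERR=8464905948353/68719476736
(4,0): OLD=228182771381/1073741824 → NEW=255, ERR=-45621393739/1073741824
(4,1): OLD=5335727443701/34359738368 → NEW=255, ERR=-3426005840139/34359738368
Target (4,1): original=187, with diffused error = 5335727443701/34359738368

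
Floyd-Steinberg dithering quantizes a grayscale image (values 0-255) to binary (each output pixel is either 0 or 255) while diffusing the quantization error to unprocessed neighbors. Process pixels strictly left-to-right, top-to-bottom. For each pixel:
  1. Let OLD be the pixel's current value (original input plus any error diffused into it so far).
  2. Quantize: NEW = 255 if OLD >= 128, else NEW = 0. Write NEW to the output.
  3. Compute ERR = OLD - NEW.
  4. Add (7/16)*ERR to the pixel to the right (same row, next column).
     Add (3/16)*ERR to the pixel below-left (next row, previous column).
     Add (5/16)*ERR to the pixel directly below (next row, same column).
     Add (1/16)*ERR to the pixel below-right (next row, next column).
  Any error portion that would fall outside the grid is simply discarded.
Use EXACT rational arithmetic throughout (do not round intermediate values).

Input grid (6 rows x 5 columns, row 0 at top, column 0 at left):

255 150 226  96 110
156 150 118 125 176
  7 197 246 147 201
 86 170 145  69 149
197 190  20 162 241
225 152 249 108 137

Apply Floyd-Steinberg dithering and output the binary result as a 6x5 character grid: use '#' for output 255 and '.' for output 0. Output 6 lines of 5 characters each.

Answer: ###.#
#..#.
.####
.#..#
##.##
#.#.#

Derivation:
(0,0): OLD=255 → NEW=255, ERR=0
(0,1): OLD=150 → NEW=255, ERR=-105
(0,2): OLD=2881/16 → NEW=255, ERR=-1199/16
(0,3): OLD=16183/256 → NEW=0, ERR=16183/256
(0,4): OLD=563841/4096 → NEW=255, ERR=-480639/4096
(1,0): OLD=2181/16 → NEW=255, ERR=-1899/16
(1,1): OLD=6555/128 → NEW=0, ERR=6555/128
(1,2): OLD=500847/4096 → NEW=0, ERR=500847/4096
(1,3): OLD=2810927/16384 → NEW=255, ERR=-1366993/16384
(1,4): OLD=27991325/262144 → NEW=0, ERR=27991325/262144
(2,0): OLD=-41959/2048 → NEW=0, ERR=-41959/2048
(2,1): OLD=14388363/65536 → NEW=255, ERR=-2323317/65536
(2,2): OLD=268706481/1048576 → NEW=255, ERR=1319601/1048576
(2,3): OLD=2502162931/16777216 → NEW=255, ERR=-1776027149/16777216
(2,4): OLD=49080759781/268435456 → NEW=255, ERR=-19370281499/268435456
(3,0): OLD=76494145/1048576 → NEW=0, ERR=76494145/1048576
(3,1): OLD=1592098085/8388608 → NEW=255, ERR=-546996955/8388608
(3,2): OLD=25447901231/268435456 → NEW=0, ERR=25447901231/268435456
(3,3): OLD=34329106685/536870912 → NEW=0, ERR=34329106685/536870912
(3,4): OLD=1269668317245/8589934592 → NEW=255, ERR=-920765003715/8589934592
(4,0): OLD=27859667351/134217728 → NEW=255, ERR=-6365853289/134217728
(4,1): OLD=735328532207/4294967296 → NEW=255, ERR=-359888128273/4294967296
(4,2): OLD=1434840854769/68719476736 → NEW=0, ERR=1434840854769/68719476736
(4,3): OLD=194551700587471/1099511627776 → NEW=255, ERR=-85823764495409/1099511627776
(4,4): OLD=3119966893349673/17592186044416 → NEW=255, ERR=-1366040547976407/17592186044416
(5,0): OLD=13363681354541/68719476736 → NEW=255, ERR=-4159785213139/68719476736
(5,1): OLD=55130713174239/549755813888 → NEW=0, ERR=55130713174239/549755813888
(5,2): OLD=4917468923556335/17592186044416 → NEW=255, ERR=431461482230255/17592186044416
(5,3): OLD=5705706078905389/70368744177664 → NEW=0, ERR=5705706078905389/70368744177664
(5,4): OLD=161374697902542895/1125899906842624 → NEW=255, ERR=-125729778342326225/1125899906842624
Row 0: ###.#
Row 1: #..#.
Row 2: .####
Row 3: .#..#
Row 4: ##.##
Row 5: #.#.#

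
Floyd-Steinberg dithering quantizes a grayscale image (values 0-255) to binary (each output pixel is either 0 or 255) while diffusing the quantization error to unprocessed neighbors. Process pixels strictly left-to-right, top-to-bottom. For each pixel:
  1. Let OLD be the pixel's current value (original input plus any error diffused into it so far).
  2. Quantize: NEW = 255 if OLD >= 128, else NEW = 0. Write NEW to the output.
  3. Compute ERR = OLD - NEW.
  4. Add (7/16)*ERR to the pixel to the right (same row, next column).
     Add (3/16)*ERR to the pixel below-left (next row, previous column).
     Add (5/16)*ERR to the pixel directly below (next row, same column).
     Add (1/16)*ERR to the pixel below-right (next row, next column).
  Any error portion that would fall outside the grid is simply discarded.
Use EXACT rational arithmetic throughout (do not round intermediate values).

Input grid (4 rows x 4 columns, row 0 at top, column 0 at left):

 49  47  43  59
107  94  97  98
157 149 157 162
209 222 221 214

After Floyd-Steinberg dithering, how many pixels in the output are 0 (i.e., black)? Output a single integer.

(0,0): OLD=49 → NEW=0, ERR=49
(0,1): OLD=1095/16 → NEW=0, ERR=1095/16
(0,2): OLD=18673/256 → NEW=0, ERR=18673/256
(0,3): OLD=372375/4096 → NEW=0, ERR=372375/4096
(1,0): OLD=34597/256 → NEW=255, ERR=-30683/256
(1,1): OLD=163203/2048 → NEW=0, ERR=163203/2048
(1,2): OLD=11533119/65536 → NEW=255, ERR=-5178561/65536
(1,3): OLD=101080809/1048576 → NEW=0, ERR=101080809/1048576
(2,0): OLD=4406865/32768 → NEW=255, ERR=-3948975/32768
(2,1): OLD=103674123/1048576 → NEW=0, ERR=103674123/1048576
(2,2): OLD=416532407/2097152 → NEW=255, ERR=-118241353/2097152
(2,3): OLD=5453222651/33554432 → NEW=255, ERR=-3103157509/33554432
(3,0): OLD=3185624513/16777216 → NEW=255, ERR=-1092565567/16777216
(3,1): OLD=55378974431/268435456 → NEW=255, ERR=-13072066849/268435456
(3,2): OLD=734073633825/4294967296 → NEW=255, ERR=-361143026655/4294967296
(3,3): OLD=9949787738215/68719476736 → NEW=255, ERR=-7573678829465/68719476736
Output grid:
  Row 0: ....  (4 black, running=4)
  Row 1: #.#.  (2 black, running=6)
  Row 2: #.##  (1 black, running=7)
  Row 3: ####  (0 black, running=7)

Answer: 7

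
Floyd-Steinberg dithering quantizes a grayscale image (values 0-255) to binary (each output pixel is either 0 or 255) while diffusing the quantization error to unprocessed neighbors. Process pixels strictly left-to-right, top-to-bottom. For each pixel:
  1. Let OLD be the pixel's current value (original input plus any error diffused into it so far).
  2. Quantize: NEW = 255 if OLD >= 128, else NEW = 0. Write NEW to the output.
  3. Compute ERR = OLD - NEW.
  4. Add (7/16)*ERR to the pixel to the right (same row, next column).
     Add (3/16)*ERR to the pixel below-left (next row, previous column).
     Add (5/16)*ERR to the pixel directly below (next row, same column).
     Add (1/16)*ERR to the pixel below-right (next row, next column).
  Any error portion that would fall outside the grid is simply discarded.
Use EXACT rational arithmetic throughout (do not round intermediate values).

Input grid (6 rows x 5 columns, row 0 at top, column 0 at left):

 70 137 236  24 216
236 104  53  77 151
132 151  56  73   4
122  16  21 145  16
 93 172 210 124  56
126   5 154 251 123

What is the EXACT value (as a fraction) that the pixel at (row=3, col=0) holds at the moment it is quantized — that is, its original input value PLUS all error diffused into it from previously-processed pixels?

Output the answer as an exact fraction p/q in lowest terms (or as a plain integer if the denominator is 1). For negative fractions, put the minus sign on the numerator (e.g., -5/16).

Answer: 526109907/8388608

Derivation:
(0,0): OLD=70 → NEW=0, ERR=70
(0,1): OLD=1341/8 → NEW=255, ERR=-699/8
(0,2): OLD=25315/128 → NEW=255, ERR=-7325/128
(0,3): OLD=-2123/2048 → NEW=0, ERR=-2123/2048
(0,4): OLD=7063027/32768 → NEW=255, ERR=-1292813/32768
(1,0): OLD=30911/128 → NEW=255, ERR=-1729/128
(1,1): OLD=65977/1024 → NEW=0, ERR=65977/1024
(1,2): OLD=1889069/32768 → NEW=0, ERR=1889069/32768
(1,3): OLD=11917545/131072 → NEW=0, ERR=11917545/131072
(1,4): OLD=374100635/2097152 → NEW=255, ERR=-160673125/2097152
(2,0): OLD=2291459/16384 → NEW=255, ERR=-1886461/16384
(2,1): OLD=68537937/524288 → NEW=255, ERR=-65155503/524288
(2,2): OLD=341589811/8388608 → NEW=0, ERR=341589811/8388608
(2,3): OLD=14558161385/134217728 → NEW=0, ERR=14558161385/134217728
(2,4): OLD=71285230367/2147483648 → NEW=0, ERR=71285230367/2147483648
(3,0): OLD=526109907/8388608 → NEW=0, ERR=526109907/8388608
Target (3,0): original=122, with diffused error = 526109907/8388608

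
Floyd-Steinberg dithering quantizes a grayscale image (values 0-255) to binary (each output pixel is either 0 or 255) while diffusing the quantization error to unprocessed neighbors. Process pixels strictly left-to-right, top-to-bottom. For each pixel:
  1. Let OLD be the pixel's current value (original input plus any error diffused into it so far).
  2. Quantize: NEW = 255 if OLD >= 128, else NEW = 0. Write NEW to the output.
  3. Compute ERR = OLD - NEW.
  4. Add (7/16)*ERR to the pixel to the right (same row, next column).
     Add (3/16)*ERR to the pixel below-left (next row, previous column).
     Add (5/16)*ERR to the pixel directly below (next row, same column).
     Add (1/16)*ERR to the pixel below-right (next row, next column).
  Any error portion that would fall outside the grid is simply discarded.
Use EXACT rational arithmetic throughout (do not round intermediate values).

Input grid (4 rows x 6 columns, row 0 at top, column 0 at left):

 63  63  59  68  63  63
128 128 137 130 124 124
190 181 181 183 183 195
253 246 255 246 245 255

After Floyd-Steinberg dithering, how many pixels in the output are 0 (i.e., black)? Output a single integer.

Answer: 9

Derivation:
(0,0): OLD=63 → NEW=0, ERR=63
(0,1): OLD=1449/16 → NEW=0, ERR=1449/16
(0,2): OLD=25247/256 → NEW=0, ERR=25247/256
(0,3): OLD=455257/4096 → NEW=0, ERR=455257/4096
(0,4): OLD=7315567/65536 → NEW=0, ERR=7315567/65536
(0,5): OLD=117269257/1048576 → NEW=0, ERR=117269257/1048576
(1,0): OLD=42155/256 → NEW=255, ERR=-23125/256
(1,1): OLD=285101/2048 → NEW=255, ERR=-237139/2048
(1,2): OLD=9414961/65536 → NEW=255, ERR=-7296719/65536
(1,3): OLD=37517085/262144 → NEW=255, ERR=-29329635/262144
(1,4): OLD=2312743927/16777216 → NEW=255, ERR=-1965446153/16777216
(1,5): OLD=30782199185/268435456 → NEW=0, ERR=30782199185/268435456
(2,0): OLD=4589503/32768 → NEW=255, ERR=-3766337/32768
(2,1): OLD=71311141/1048576 → NEW=0, ERR=71311141/1048576
(2,2): OLD=2478745775/16777216 → NEW=255, ERR=-1799444305/16777216
(2,3): OLD=9688898295/134217728 → NEW=0, ERR=9688898295/134217728
(2,4): OLD=826700950373/4294967296 → NEW=255, ERR=-268515710107/4294967296
(2,5): OLD=13480109712403/68719476736 → NEW=255, ERR=-4043356855277/68719476736
(3,0): OLD=3855955151/16777216 → NEW=255, ERR=-422234929/16777216
(3,1): OLD=30728835747/134217728 → NEW=255, ERR=-3496684893/134217728
(3,2): OLD=244674142361/1073741824 → NEW=255, ERR=-29130022759/1073741824
(3,3): OLD=16373369494603/68719476736 → NEW=255, ERR=-1150097073077/68719476736
(3,4): OLD=116339528923115/549755813888 → NEW=255, ERR=-23848203618325/549755813888
(3,5): OLD=1879962010229989/8796093022208 → NEW=255, ERR=-363041710433051/8796093022208
Output grid:
  Row 0: ......  (6 black, running=6)
  Row 1: #####.  (1 black, running=7)
  Row 2: #.#.##  (2 black, running=9)
  Row 3: ######  (0 black, running=9)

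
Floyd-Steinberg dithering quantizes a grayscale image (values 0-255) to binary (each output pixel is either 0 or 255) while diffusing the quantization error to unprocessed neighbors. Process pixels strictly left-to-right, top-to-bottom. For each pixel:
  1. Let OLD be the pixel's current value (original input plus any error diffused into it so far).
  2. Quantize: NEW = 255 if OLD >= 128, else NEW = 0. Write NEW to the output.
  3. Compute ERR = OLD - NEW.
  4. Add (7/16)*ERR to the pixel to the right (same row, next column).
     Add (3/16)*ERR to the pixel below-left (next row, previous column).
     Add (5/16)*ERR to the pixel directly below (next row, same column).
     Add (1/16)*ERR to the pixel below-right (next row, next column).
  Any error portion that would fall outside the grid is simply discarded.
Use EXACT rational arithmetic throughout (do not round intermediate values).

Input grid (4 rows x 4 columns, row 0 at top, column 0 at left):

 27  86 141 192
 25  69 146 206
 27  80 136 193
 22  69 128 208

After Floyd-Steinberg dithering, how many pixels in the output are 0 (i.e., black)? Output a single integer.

(0,0): OLD=27 → NEW=0, ERR=27
(0,1): OLD=1565/16 → NEW=0, ERR=1565/16
(0,2): OLD=47051/256 → NEW=255, ERR=-18229/256
(0,3): OLD=658829/4096 → NEW=255, ERR=-385651/4096
(1,0): OLD=13255/256 → NEW=0, ERR=13255/256
(1,1): OLD=226417/2048 → NEW=0, ERR=226417/2048
(1,2): OLD=10523461/65536 → NEW=255, ERR=-6188219/65536
(1,3): OLD=137170419/1048576 → NEW=255, ERR=-130216461/1048576
(2,0): OLD=2094187/32768 → NEW=0, ERR=2094187/32768
(2,1): OLD=134260041/1048576 → NEW=255, ERR=-133126839/1048576
(2,2): OLD=72504013/2097152 → NEW=0, ERR=72504013/2097152
(2,3): OLD=5483345849/33554432 → NEW=255, ERR=-3073034311/33554432
(3,0): OLD=304788155/16777216 → NEW=0, ERR=304788155/16777216
(3,1): OLD=12817736485/268435456 → NEW=0, ERR=12817736485/268435456
(3,2): OLD=578049243355/4294967296 → NEW=255, ERR=-517167417125/4294967296
(3,3): OLD=8855225500797/68719476736 → NEW=255, ERR=-8668241066883/68719476736
Output grid:
  Row 0: ..##  (2 black, running=2)
  Row 1: ..##  (2 black, running=4)
  Row 2: .#.#  (2 black, running=6)
  Row 3: ..##  (2 black, running=8)

Answer: 8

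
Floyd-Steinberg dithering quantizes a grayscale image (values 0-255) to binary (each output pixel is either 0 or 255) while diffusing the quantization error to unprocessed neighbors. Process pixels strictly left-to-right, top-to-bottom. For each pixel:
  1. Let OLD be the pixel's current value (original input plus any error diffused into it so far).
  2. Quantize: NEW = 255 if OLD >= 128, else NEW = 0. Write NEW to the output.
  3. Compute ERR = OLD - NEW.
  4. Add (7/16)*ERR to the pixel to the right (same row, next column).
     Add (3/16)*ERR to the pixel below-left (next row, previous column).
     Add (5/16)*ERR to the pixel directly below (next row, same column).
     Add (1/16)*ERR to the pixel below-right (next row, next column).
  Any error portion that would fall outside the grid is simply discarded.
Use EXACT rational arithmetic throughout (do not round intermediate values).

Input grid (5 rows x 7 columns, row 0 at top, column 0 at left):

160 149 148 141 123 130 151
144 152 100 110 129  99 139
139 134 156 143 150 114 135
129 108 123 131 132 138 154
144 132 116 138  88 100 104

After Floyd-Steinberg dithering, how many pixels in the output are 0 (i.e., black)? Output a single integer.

(0,0): OLD=160 → NEW=255, ERR=-95
(0,1): OLD=1719/16 → NEW=0, ERR=1719/16
(0,2): OLD=49921/256 → NEW=255, ERR=-15359/256
(0,3): OLD=470023/4096 → NEW=0, ERR=470023/4096
(0,4): OLD=11351089/65536 → NEW=255, ERR=-5360591/65536
(0,5): OLD=98790743/1048576 → NEW=0, ERR=98790743/1048576
(0,6): OLD=3224894817/16777216 → NEW=255, ERR=-1053295263/16777216
(1,0): OLD=34421/256 → NEW=255, ERR=-30859/256
(1,1): OLD=236851/2048 → NEW=0, ERR=236851/2048
(1,2): OLD=10490927/65536 → NEW=255, ERR=-6220753/65536
(1,3): OLD=22346563/262144 → NEW=0, ERR=22346563/262144
(1,4): OLD=2777815465/16777216 → NEW=255, ERR=-1500374615/16777216
(1,5): OLD=9721775097/134217728 → NEW=0, ERR=9721775097/134217728
(1,6): OLD=337066057335/2147483648 → NEW=255, ERR=-210542272905/2147483648
(2,0): OLD=4030945/32768 → NEW=0, ERR=4030945/32768
(2,1): OLD=208276411/1048576 → NEW=255, ERR=-59110469/1048576
(2,2): OLD=2095238641/16777216 → NEW=0, ERR=2095238641/16777216
(2,3): OLD=27055102121/134217728 → NEW=255, ERR=-7170418519/134217728
(2,4): OLD=126260699257/1073741824 → NEW=0, ERR=126260699257/1073741824
(2,5): OLD=5638727201875/34359738368 → NEW=255, ERR=-3123006081965/34359738368
(2,6): OLD=38001384893557/549755813888 → NEW=0, ERR=38001384893557/549755813888
(3,0): OLD=2631880657/16777216 → NEW=255, ERR=-1646309423/16777216
(3,1): OLD=10543792765/134217728 → NEW=0, ERR=10543792765/134217728
(3,2): OLD=196339594055/1073741824 → NEW=255, ERR=-77464571065/1073741824
(3,3): OLD=483592873921/4294967296 → NEW=0, ERR=483592873921/4294967296
(3,4): OLD=108646034867153/549755813888 → NEW=255, ERR=-31541697674287/549755813888
(3,5): OLD=460939049743875/4398046511104 → NEW=0, ERR=460939049743875/4398046511104
(3,6): OLD=15183670568818141/70368744177664 → NEW=255, ERR=-2760359196486179/70368744177664
(4,0): OLD=275016646687/2147483648 → NEW=255, ERR=-272591683553/2147483648
(4,1): OLD=2795332068371/34359738368 → NEW=0, ERR=2795332068371/34359738368
(4,2): OLD=85250107441149/549755813888 → NEW=255, ERR=-54937625100291/549755813888
(4,3): OLD=502254973631983/4398046511104 → NEW=0, ERR=502254973631983/4398046511104
(4,4): OLD=5162291324106781/35184372088832 → NEW=255, ERR=-3809723558545379/35184372088832
(4,5): OLD=83810569952369821/1125899906842624 → NEW=0, ERR=83810569952369821/1125899906842624
(4,6): OLD=2357343095668252763/18014398509481984 → NEW=255, ERR=-2236328524249653157/18014398509481984
Output grid:
  Row 0: #.#.#.#  (3 black, running=3)
  Row 1: #.#.#.#  (3 black, running=6)
  Row 2: .#.#.#.  (4 black, running=10)
  Row 3: #.#.#.#  (3 black, running=13)
  Row 4: #.#.#.#  (3 black, running=16)

Answer: 16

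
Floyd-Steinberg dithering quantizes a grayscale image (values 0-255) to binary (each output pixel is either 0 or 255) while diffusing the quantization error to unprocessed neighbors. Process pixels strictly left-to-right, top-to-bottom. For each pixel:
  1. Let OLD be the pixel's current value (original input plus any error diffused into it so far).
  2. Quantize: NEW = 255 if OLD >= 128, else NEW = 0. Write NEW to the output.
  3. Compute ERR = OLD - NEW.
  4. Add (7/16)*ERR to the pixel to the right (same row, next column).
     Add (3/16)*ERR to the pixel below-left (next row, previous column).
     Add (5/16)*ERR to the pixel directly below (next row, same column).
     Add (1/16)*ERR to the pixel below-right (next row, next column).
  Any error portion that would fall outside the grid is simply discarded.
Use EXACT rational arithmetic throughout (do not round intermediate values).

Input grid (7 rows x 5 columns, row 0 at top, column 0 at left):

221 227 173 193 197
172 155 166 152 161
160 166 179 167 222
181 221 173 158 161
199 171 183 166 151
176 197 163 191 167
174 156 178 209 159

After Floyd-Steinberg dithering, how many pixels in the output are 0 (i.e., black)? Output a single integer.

(0,0): OLD=221 → NEW=255, ERR=-34
(0,1): OLD=1697/8 → NEW=255, ERR=-343/8
(0,2): OLD=19743/128 → NEW=255, ERR=-12897/128
(0,3): OLD=304985/2048 → NEW=255, ERR=-217255/2048
(0,4): OLD=4934511/32768 → NEW=255, ERR=-3421329/32768
(1,0): OLD=19627/128 → NEW=255, ERR=-13013/128
(1,1): OLD=77933/1024 → NEW=0, ERR=77933/1024
(1,2): OLD=4759217/32768 → NEW=255, ERR=-3596623/32768
(1,3): OLD=5892349/131072 → NEW=0, ERR=5892349/131072
(1,4): OLD=296557015/2097152 → NEW=255, ERR=-238216745/2097152
(2,0): OLD=2334719/16384 → NEW=255, ERR=-1843201/16384
(2,1): OLD=59575077/524288 → NEW=0, ERR=59575077/524288
(2,2): OLD=1741466415/8388608 → NEW=255, ERR=-397628625/8388608
(2,3): OLD=17737175453/134217728 → NEW=255, ERR=-16488345187/134217728
(2,4): OLD=291127360523/2147483648 → NEW=255, ERR=-256480969717/2147483648
(3,0): OLD=1402151119/8388608 → NEW=255, ERR=-736943921/8388608
(3,1): OLD=13566455907/67108864 → NEW=255, ERR=-3546304413/67108864
(3,2): OLD=255842303473/2147483648 → NEW=0, ERR=255842303473/2147483648
(3,3): OLD=628678916793/4294967296 → NEW=255, ERR=-466537743687/4294967296
(3,4): OLD=4705634805533/68719476736 → NEW=0, ERR=4705634805533/68719476736
(4,0): OLD=173557952897/1073741824 → NEW=255, ERR=-100246212223/1073741824
(4,1): OLD=4483528850369/34359738368 → NEW=255, ERR=-4278204433471/34359738368
(4,2): OLD=78112653477103/549755813888 → NEW=255, ERR=-62075079064337/549755813888
(4,3): OLD=905472597298369/8796093022208 → NEW=0, ERR=905472597298369/8796093022208
(4,4): OLD=29645805899213255/140737488355328 → NEW=255, ERR=-6242253631395385/140737488355328
(5,0): OLD=67883015988195/549755813888 → NEW=0, ERR=67883015988195/549755813888
(5,1): OLD=814101892381737/4398046511104 → NEW=255, ERR=-307399967949783/4398046511104
(5,2): OLD=15291802182401073/140737488355328 → NEW=0, ERR=15291802182401073/140737488355328
(5,3): OLD=143739051584975743/562949953421312 → NEW=255, ERR=186813462541183/562949953421312
(5,4): OLD=1438615143378721861/9007199254740992 → NEW=255, ERR=-858220666580231099/9007199254740992
(6,0): OLD=14037282222591987/70368744177664 → NEW=255, ERR=-3906747542712333/70368744177664
(6,1): OLD=310655769105141885/2251799813685248 → NEW=255, ERR=-263553183384596355/2251799813685248
(6,2): OLD=5636450738235702959/36028797018963968 → NEW=255, ERR=-3550892501600108881/36028797018963968
(6,3): OLD=89299883387959826885/576460752303423488 → NEW=255, ERR=-57697608449413162555/576460752303423488
(6,4): OLD=788193578393985435299/9223372036854775808 → NEW=0, ERR=788193578393985435299/9223372036854775808
Output grid:
  Row 0: #####  (0 black, running=0)
  Row 1: #.#.#  (2 black, running=2)
  Row 2: #.###  (1 black, running=3)
  Row 3: ##.#.  (2 black, running=5)
  Row 4: ###.#  (1 black, running=6)
  Row 5: .#.##  (2 black, running=8)
  Row 6: ####.  (1 black, running=9)

Answer: 9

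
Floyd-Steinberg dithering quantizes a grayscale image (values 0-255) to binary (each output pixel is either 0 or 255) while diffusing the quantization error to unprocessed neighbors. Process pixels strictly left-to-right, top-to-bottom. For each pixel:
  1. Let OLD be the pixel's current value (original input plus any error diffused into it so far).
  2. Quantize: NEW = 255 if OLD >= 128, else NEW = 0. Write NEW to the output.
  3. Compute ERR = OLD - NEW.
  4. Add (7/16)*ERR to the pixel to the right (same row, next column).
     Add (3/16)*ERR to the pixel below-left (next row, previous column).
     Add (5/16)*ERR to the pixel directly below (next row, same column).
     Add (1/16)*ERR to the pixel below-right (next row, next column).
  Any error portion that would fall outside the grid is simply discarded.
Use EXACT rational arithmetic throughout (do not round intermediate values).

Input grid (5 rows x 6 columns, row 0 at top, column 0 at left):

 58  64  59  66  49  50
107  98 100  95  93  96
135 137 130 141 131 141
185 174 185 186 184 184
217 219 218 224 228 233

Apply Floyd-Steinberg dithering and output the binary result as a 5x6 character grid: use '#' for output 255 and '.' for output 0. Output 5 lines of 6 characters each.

Answer: ......
#.##.#
.#.#.#
###.##
######

Derivation:
(0,0): OLD=58 → NEW=0, ERR=58
(0,1): OLD=715/8 → NEW=0, ERR=715/8
(0,2): OLD=12557/128 → NEW=0, ERR=12557/128
(0,3): OLD=223067/2048 → NEW=0, ERR=223067/2048
(0,4): OLD=3167101/32768 → NEW=0, ERR=3167101/32768
(0,5): OLD=48384107/524288 → NEW=0, ERR=48384107/524288
(1,0): OLD=18161/128 → NEW=255, ERR=-14479/128
(1,1): OLD=100823/1024 → NEW=0, ERR=100823/1024
(1,2): OLD=6545123/32768 → NEW=255, ERR=-1810717/32768
(1,3): OLD=16923399/131072 → NEW=255, ERR=-16499961/131072
(1,4): OLD=773767189/8388608 → NEW=0, ERR=773767189/8388608
(1,5): OLD=22982778627/134217728 → NEW=255, ERR=-11242742013/134217728
(2,0): OLD=1935149/16384 → NEW=0, ERR=1935149/16384
(2,1): OLD=105912447/524288 → NEW=255, ERR=-27780993/524288
(2,2): OLD=604816573/8388608 → NEW=0, ERR=604816573/8388608
(2,3): OLD=9868093077/67108864 → NEW=255, ERR=-7244667243/67108864
(2,4): OLD=191172205503/2147483648 → NEW=0, ERR=191172205503/2147483648
(2,5): OLD=5481593587753/34359738368 → NEW=255, ERR=-3280139696087/34359738368
(3,0): OLD=1778173341/8388608 → NEW=255, ERR=-360921699/8388608
(3,1): OLD=10705099673/67108864 → NEW=255, ERR=-6407660647/67108864
(3,2): OLD=76345653499/536870912 → NEW=255, ERR=-60556429061/536870912
(3,3): OLD=4264534223057/34359738368 → NEW=0, ERR=4264534223057/34359738368
(3,4): OLD=66375448520177/274877906944 → NEW=255, ERR=-3718417750543/274877906944
(3,5): OLD=676476088250239/4398046511104 → NEW=255, ERR=-445025772081281/4398046511104
(4,0): OLD=199342125907/1073741824 → NEW=255, ERR=-74462039213/1073741824
(4,1): OLD=2319007673207/17179869184 → NEW=255, ERR=-2061858968713/17179869184
(4,2): OLD=81115564983989/549755813888 → NEW=255, ERR=-59072167557451/549755813888
(4,3): OLD=1813662112055273/8796093022208 → NEW=255, ERR=-429341608607767/8796093022208
(4,4): OLD=26909375373288441/140737488355328 → NEW=255, ERR=-8978684157320199/140737488355328
(4,5): OLD=388710614066138415/2251799813685248 → NEW=255, ERR=-185498338423599825/2251799813685248
Row 0: ......
Row 1: #.##.#
Row 2: .#.#.#
Row 3: ###.##
Row 4: ######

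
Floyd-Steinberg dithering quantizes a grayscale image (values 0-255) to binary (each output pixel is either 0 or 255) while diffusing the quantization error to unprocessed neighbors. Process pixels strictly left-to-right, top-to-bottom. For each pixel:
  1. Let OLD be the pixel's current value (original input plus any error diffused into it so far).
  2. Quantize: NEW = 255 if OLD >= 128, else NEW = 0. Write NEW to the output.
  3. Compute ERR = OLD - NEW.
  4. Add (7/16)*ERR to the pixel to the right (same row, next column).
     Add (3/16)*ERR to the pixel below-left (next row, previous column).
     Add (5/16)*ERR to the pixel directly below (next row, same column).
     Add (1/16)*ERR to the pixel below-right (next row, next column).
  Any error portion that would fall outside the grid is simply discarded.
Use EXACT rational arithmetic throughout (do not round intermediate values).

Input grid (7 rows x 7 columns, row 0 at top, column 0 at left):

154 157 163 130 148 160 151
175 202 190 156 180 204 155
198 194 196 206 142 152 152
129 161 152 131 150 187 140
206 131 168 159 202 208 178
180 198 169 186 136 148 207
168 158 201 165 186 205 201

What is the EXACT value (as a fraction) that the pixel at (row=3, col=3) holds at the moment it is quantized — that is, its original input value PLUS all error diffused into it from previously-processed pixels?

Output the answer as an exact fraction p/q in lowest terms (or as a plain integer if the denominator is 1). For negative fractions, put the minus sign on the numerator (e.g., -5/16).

Answer: 709891940571/4294967296

Derivation:
(0,0): OLD=154 → NEW=255, ERR=-101
(0,1): OLD=1805/16 → NEW=0, ERR=1805/16
(0,2): OLD=54363/256 → NEW=255, ERR=-10917/256
(0,3): OLD=456061/4096 → NEW=0, ERR=456061/4096
(0,4): OLD=12891755/65536 → NEW=255, ERR=-3819925/65536
(0,5): OLD=141032685/1048576 → NEW=255, ERR=-126354195/1048576
(0,6): OLD=1648880251/16777216 → NEW=0, ERR=1648880251/16777216
(1,0): OLD=42135/256 → NEW=255, ERR=-23145/256
(1,1): OLD=375585/2048 → NEW=255, ERR=-146655/2048
(1,2): OLD=11355573/65536 → NEW=255, ERR=-5356107/65536
(1,3): OLD=37078865/262144 → NEW=255, ERR=-29767855/262144
(1,4): OLD=1618493971/16777216 → NEW=0, ERR=1618493971/16777216
(1,5): OLD=29975347587/134217728 → NEW=255, ERR=-4250173053/134217728
(1,6): OLD=352890627149/2147483648 → NEW=255, ERR=-194717703091/2147483648
(2,0): OLD=5122299/32768 → NEW=255, ERR=-3233541/32768
(2,1): OLD=112695929/1048576 → NEW=0, ERR=112695929/1048576
(2,2): OLD=3216415659/16777216 → NEW=255, ERR=-1061774421/16777216
(2,3): OLD=20911943955/134217728 → NEW=255, ERR=-13313576685/134217728
(2,4): OLD=124247869571/1073741824 → NEW=0, ERR=124247869571/1073741824
(2,5): OLD=6245150680705/34359738368 → NEW=255, ERR=-2516582603135/34359738368
(2,6): OLD=49281344940183/549755813888 → NEW=0, ERR=49281344940183/549755813888
(3,0): OLD=1984982091/16777216 → NEW=0, ERR=1984982091/16777216
(3,1): OLD=30643880559/134217728 → NEW=255, ERR=-3581640081/134217728
(3,2): OLD=116679702973/1073741824 → NEW=0, ERR=116679702973/1073741824
(3,3): OLD=709891940571/4294967296 → NEW=255, ERR=-385324719909/4294967296
Target (3,3): original=131, with diffused error = 709891940571/4294967296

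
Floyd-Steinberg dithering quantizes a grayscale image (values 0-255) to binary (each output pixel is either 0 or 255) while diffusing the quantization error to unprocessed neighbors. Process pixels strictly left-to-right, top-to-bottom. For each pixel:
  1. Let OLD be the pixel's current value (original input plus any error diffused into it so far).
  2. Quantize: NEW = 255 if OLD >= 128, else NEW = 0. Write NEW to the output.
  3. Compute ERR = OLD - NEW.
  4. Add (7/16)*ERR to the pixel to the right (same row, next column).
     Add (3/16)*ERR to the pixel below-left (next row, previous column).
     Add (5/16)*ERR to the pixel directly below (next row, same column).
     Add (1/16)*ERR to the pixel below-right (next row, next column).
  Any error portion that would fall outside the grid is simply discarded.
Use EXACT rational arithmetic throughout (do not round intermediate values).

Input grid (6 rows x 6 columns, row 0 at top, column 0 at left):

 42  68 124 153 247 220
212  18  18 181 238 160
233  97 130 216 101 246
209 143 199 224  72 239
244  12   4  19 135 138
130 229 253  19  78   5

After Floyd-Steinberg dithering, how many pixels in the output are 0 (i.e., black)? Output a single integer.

Answer: 17

Derivation:
(0,0): OLD=42 → NEW=0, ERR=42
(0,1): OLD=691/8 → NEW=0, ERR=691/8
(0,2): OLD=20709/128 → NEW=255, ERR=-11931/128
(0,3): OLD=229827/2048 → NEW=0, ERR=229827/2048
(0,4): OLD=9702485/32768 → NEW=255, ERR=1346645/32768
(0,5): OLD=124769875/524288 → NEW=255, ERR=-8923565/524288
(1,0): OLD=30889/128 → NEW=255, ERR=-1751/128
(1,1): OLD=24735/1024 → NEW=0, ERR=24735/1024
(1,2): OLD=848011/32768 → NEW=0, ERR=848011/32768
(1,3): OLD=30050991/131072 → NEW=255, ERR=-3372369/131072
(1,4): OLD=2041858989/8388608 → NEW=255, ERR=-97236051/8388608
(1,5): OLD=20425040043/134217728 → NEW=255, ERR=-13800480597/134217728
(2,0): OLD=3821637/16384 → NEW=255, ERR=-356283/16384
(2,1): OLD=51921351/524288 → NEW=0, ERR=51921351/524288
(2,2): OLD=1494005269/8388608 → NEW=255, ERR=-645089771/8388608
(2,3): OLD=11660812717/67108864 → NEW=255, ERR=-5451947603/67108864
(2,4): OLD=87934950279/2147483648 → NEW=0, ERR=87934950279/2147483648
(2,5): OLD=7939109413665/34359738368 → NEW=255, ERR=-822623870175/34359738368
(3,0): OLD=1851977845/8388608 → NEW=255, ERR=-287117195/8388608
(3,1): OLD=9609668305/67108864 → NEW=255, ERR=-7503092015/67108864
(3,2): OLD=62819739075/536870912 → NEW=0, ERR=62819739075/536870912
(3,3): OLD=8681884341513/34359738368 → NEW=255, ERR=-79848942327/34359738368
(3,4): OLD=20399501621353/274877906944 → NEW=0, ERR=20399501621353/274877906944
(3,5): OLD=1172280346332039/4398046511104 → NEW=255, ERR=50778486000519/4398046511104
(4,0): OLD=227999041211/1073741824 → NEW=255, ERR=-45805123909/1073741824
(4,1): OLD=-374557364865/17179869184 → NEW=0, ERR=-374557364865/17179869184
(4,2): OLD=12976406712781/549755813888 → NEW=0, ERR=12976406712781/549755813888
(4,3): OLD=438297121566177/8796093022208 → NEW=0, ERR=438297121566177/8796093022208
(4,4): OLD=25615790625116401/140737488355328 → NEW=255, ERR=-10272268905492239/140737488355328
(4,5): OLD=257411594540334327/2251799813685248 → NEW=0, ERR=257411594540334327/2251799813685248
(5,0): OLD=30946045895405/274877906944 → NEW=0, ERR=30946045895405/274877906944
(5,1): OLD=2403097762939837/8796093022208 → NEW=255, ERR=160094042276797/8796093022208
(5,2): OLD=19444236690372847/70368744177664 → NEW=255, ERR=1500206925068527/70368744177664
(5,3): OLD=71356016538268469/2251799813685248 → NEW=0, ERR=71356016538268469/2251799813685248
(5,4): OLD=421549452193704245/4503599627370496 → NEW=0, ERR=421549452193704245/4503599627370496
(5,5): OLD=5556537475973161017/72057594037927936 → NEW=0, ERR=5556537475973161017/72057594037927936
Output grid:
  Row 0: ..#.##  (3 black, running=3)
  Row 1: #..###  (2 black, running=5)
  Row 2: #.##.#  (2 black, running=7)
  Row 3: ##.#.#  (2 black, running=9)
  Row 4: #...#.  (4 black, running=13)
  Row 5: .##...  (4 black, running=17)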